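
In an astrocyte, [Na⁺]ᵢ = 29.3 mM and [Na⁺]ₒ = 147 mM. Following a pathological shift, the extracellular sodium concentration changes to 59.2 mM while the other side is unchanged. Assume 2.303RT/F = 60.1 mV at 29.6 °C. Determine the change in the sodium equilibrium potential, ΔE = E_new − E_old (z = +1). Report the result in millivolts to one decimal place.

-23.7 mV

E_old = (60.1/1)·log₁₀(147/29.3) = 42.10 mV
E_new = (60.1/1)·log₁₀(59.2/29.3) = 18.36 mV
ΔE = 18.36 − (42.10) = -23.74 mV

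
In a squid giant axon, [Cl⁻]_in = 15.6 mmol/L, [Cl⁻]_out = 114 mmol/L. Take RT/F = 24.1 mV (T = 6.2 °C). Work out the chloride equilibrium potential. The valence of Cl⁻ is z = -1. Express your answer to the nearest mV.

E = (24.1/z) · ln([Cl⁻]_out/[Cl⁻]_in) with z = -1.
For an anion, dividing by z = -1 reverses the sign.
= (24.1/-1) · ln(114/15.6) = -24.10 · ln(7.308)
= -24.10 · (1.9889) = -47.93 mV

-48 mV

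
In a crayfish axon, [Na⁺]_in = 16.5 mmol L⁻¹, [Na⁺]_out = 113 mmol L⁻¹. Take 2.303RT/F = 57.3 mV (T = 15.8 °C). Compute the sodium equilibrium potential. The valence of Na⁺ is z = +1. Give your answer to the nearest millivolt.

E = (57.3/z) · log₁₀([Na⁺]_out/[Na⁺]_in) with z = +1.
= (57.3/1) · log₁₀(113/16.5) = 57.30 · log₁₀(6.848)
= 57.30 · (0.8356) = 47.88 mV

48 mV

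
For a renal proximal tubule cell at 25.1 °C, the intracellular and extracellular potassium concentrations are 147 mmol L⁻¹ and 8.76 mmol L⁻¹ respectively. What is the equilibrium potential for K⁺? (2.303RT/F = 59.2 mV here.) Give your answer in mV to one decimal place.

-72.5 mV

E = (59.2/z) · log₁₀([K⁺]_out/[K⁺]_in) with z = +1.
= (59.2/1) · log₁₀(8.76/147) = 59.20 · log₁₀(0.05959)
= 59.20 · (-1.2248) = -72.51 mV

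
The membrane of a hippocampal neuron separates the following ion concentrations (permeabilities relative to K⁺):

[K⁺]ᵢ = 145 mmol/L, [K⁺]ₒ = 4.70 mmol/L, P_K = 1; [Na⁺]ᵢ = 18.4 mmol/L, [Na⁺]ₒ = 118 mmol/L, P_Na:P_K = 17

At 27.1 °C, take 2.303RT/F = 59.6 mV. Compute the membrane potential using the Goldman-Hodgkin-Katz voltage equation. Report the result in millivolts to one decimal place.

Vm = 59.6 · log₁₀[(Σ P·[cation]ₒ + Σ P·[anion]ᵢ) / (Σ P·[cation]ᵢ + Σ P·[anion]ₒ)]
Numerator = 1×4.70 + 17×118 = 2011
Denominator = 1×145 + 17×18.4 = 457.8
Vm = 59.6 · log₁₀(4.3921) = 59.6 × (0.6427) = 38.30 mV

38.3 mV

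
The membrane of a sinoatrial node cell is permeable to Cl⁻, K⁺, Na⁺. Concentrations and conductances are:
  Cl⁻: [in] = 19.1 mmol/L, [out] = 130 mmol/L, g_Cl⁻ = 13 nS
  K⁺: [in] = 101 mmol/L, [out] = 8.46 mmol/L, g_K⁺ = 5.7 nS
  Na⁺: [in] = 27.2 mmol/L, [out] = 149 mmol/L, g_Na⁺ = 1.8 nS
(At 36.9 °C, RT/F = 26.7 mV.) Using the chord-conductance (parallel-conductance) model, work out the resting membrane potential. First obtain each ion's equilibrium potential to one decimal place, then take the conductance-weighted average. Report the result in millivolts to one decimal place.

-46.9 mV

E_Cl⁻ = (26.7/-1)·ln(130/19.1) = -51.2 mV
E_K⁺ = (26.7/1)·ln(8.46/101) = -66.2 mV
E_Na⁺ = (26.7/1)·ln(149/27.2) = 45.4 mV
Vm = (Σ gᵢEᵢ)/(Σ gᵢ) = (13·-51.2 + 5.7·-66.2 + 1.8·45.4) / (13 + 5.7 + 1.8)
= -961.22 / 20.5 = -46.89 mV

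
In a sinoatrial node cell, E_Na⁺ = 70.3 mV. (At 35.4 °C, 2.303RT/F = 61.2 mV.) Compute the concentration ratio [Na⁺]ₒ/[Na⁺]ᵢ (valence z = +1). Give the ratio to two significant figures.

log₁₀([out]/[in]) = E·z/(61.2) = 70.3 × 1 / 61.2 = 1.1487
[out]/[in] = 10^(1.1487) = 14.08

14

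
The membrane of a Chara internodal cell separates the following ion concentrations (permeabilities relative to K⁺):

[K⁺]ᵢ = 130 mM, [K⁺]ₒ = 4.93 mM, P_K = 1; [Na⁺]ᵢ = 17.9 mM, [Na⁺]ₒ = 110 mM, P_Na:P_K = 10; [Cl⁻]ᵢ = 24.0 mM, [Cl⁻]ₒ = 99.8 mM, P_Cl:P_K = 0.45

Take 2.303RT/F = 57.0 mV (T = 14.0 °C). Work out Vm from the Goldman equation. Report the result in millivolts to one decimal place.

Vm = 57.0 · log₁₀[(Σ P·[cation]ₒ + Σ P·[anion]ᵢ) / (Σ P·[cation]ᵢ + Σ P·[anion]ₒ)]
Numerator = 1×4.93 + 10×110 + 0.45×24.0 = 1116
Denominator = 1×130 + 10×17.9 + 0.45×99.8 = 353.9
Vm = 57.0 · log₁₀(3.1526) = 57.0 × (0.4987) = 28.42 mV

28.4 mV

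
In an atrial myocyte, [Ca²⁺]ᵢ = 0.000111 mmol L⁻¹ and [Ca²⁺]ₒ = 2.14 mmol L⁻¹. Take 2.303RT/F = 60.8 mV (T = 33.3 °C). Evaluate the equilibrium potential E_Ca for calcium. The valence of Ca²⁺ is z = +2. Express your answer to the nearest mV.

130 mV

E = (60.8/z) · log₁₀([Ca²⁺]_out/[Ca²⁺]_in) with z = +2.
= (60.8/2) · log₁₀(2.14/0.000111) = 30.40 · log₁₀(1.928e+04)
= 30.40 · (4.2851) = 130.27 mV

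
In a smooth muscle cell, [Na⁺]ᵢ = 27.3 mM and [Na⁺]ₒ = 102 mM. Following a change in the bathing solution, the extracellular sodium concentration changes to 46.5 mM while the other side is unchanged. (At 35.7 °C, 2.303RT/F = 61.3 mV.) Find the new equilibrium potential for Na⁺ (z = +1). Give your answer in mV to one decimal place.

14.2 mV

After the shift: [Na⁺]_out = 46.5, [Na⁺]_in = 27.3 mM.
E_new = (61.3/1)·log₁₀(46.5/27.3) = 61.30 · (0.2313) = 14.18 mV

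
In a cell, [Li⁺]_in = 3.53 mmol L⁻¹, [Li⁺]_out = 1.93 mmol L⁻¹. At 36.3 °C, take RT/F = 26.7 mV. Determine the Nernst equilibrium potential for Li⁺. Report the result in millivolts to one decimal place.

E = (26.7/z) · ln([Li⁺]_out/[Li⁺]_in) with z = +1.
= (26.7/1) · ln(1.93/3.53) = 26.70 · ln(0.5467)
= 26.70 · (-0.6038) = -16.12 mV

-16.1 mV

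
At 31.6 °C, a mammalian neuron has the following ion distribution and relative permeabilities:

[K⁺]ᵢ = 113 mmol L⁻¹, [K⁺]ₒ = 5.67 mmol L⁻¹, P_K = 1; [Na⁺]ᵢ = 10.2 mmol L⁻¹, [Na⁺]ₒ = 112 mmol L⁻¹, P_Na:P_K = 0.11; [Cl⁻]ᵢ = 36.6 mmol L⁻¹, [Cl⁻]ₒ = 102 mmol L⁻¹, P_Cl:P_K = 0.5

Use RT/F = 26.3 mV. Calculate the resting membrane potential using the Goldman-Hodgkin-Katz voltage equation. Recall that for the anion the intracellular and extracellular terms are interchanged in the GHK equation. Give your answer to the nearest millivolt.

Vm = 26.3 · ln[(Σ P·[cation]ₒ + Σ P·[anion]ᵢ) / (Σ P·[cation]ᵢ + Σ P·[anion]ₒ)]
Numerator = 1×5.67 + 0.11×112 + 0.5×36.6 = 36.29
Denominator = 1×113 + 0.11×10.2 + 0.5×102 = 165.1
Vm = 26.3 · ln(0.21978) = 26.3 × (-1.5151) = -39.85 mV

-40 mV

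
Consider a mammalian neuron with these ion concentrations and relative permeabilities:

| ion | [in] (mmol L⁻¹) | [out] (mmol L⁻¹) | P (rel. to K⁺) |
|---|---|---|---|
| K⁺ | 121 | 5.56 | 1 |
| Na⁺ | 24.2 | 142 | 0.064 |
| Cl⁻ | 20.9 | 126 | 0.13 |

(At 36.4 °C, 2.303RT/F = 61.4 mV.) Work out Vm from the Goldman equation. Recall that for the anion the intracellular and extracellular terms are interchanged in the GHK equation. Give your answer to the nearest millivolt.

-55 mV

Vm = 61.4 · log₁₀[(Σ P·[cation]ₒ + Σ P·[anion]ᵢ) / (Σ P·[cation]ᵢ + Σ P·[anion]ₒ)]
Numerator = 1×5.56 + 0.064×142 + 0.13×20.9 = 17.36
Denominator = 1×121 + 0.064×24.2 + 0.13×126 = 138.9
Vm = 61.4 · log₁₀(0.12499) = 61.4 × (-0.9031) = -55.45 mV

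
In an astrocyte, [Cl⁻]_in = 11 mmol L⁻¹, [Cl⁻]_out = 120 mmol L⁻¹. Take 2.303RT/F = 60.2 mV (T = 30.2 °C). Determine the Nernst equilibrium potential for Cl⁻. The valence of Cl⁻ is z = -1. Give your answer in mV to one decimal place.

-62.5 mV

E = (60.2/z) · log₁₀([Cl⁻]_out/[Cl⁻]_in) with z = -1.
For an anion, dividing by z = -1 reverses the sign.
= (60.2/-1) · log₁₀(120/11) = -60.20 · log₁₀(10.91)
= -60.20 · (1.0378) = -62.47 mV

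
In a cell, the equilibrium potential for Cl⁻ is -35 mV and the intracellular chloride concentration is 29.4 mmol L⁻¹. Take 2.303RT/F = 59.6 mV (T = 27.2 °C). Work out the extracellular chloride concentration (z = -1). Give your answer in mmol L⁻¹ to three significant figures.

Nernst: E = (59.6/-1) · log₁₀([out]/[in]), so log₁₀([out]/[in]) = -35.0 × -1 / 59.6 = 0.5872.
[out]/[in] = 10^(0.5872) = 3.866.
[out] = 3.866 × 29.4 = 113.7 mmol L⁻¹.

114 mmol L⁻¹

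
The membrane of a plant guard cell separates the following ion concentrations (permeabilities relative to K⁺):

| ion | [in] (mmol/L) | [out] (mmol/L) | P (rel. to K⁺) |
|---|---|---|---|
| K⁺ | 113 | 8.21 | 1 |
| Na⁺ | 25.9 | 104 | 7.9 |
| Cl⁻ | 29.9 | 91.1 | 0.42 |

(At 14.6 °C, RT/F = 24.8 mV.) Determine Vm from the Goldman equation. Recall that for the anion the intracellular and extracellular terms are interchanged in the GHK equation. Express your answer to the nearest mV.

Vm = 24.8 · ln[(Σ P·[cation]ₒ + Σ P·[anion]ᵢ) / (Σ P·[cation]ᵢ + Σ P·[anion]ₒ)]
Numerator = 1×8.21 + 7.9×104 + 0.42×29.9 = 842.4
Denominator = 1×113 + 7.9×25.9 + 0.42×91.1 = 355.9
Vm = 24.8 · ln(2.3671) = 24.8 × (0.8616) = 21.37 mV

21 mV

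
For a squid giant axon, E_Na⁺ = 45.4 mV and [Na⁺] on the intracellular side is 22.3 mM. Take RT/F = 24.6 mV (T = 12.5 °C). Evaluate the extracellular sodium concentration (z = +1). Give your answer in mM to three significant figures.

141 mM

Nernst: E = (24.6/1) · ln([out]/[in]), so ln([out]/[in]) = 45.4 × 1 / 24.6 = 1.8455.
[out]/[in] = e^(1.8455) = 6.331.
[out] = 6.331 × 22.3 = 141.2 mM.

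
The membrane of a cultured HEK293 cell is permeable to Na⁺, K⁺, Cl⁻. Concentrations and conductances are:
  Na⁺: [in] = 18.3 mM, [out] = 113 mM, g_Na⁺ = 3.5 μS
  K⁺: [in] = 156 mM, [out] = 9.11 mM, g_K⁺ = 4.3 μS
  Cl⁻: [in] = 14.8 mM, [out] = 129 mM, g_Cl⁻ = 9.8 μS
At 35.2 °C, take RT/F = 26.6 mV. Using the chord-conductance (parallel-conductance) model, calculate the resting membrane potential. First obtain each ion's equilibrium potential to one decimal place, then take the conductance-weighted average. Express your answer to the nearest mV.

-41 mV

E_Na⁺ = (26.6/1)·ln(113/18.3) = 48.4 mV
E_K⁺ = (26.6/1)·ln(9.11/156) = -75.6 mV
E_Cl⁻ = (26.6/-1)·ln(129/14.8) = -57.6 mV
Vm = (Σ gᵢEᵢ)/(Σ gᵢ) = (3.5·48.4 + 4.3·-75.6 + 9.8·-57.6) / (3.5 + 4.3 + 9.8)
= -720.16 / 17.6 = -40.92 mV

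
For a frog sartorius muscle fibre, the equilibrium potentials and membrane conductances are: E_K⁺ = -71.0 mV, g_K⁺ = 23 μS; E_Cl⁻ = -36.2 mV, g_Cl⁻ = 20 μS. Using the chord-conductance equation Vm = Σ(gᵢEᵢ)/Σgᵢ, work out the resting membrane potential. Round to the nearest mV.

-55 mV

Σ gᵢEᵢ = 23·(-71.0) + 20·(-36.2) = -2357.00
Σ gᵢ = 23 + 20 = 43
Vm = -2357.00 / 43 = -54.81 mV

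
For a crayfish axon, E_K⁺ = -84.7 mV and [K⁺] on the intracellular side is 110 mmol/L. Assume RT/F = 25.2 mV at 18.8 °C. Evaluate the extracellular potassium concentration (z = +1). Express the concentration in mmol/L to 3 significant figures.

3.82 mmol/L

Nernst: E = (25.2/1) · ln([out]/[in]), so ln([out]/[in]) = -84.7 × 1 / 25.2 = -3.3611.
[out]/[in] = e^(-3.3611) = 0.0347.
[out] = 0.0347 × 110 = 3.817 mmol/L.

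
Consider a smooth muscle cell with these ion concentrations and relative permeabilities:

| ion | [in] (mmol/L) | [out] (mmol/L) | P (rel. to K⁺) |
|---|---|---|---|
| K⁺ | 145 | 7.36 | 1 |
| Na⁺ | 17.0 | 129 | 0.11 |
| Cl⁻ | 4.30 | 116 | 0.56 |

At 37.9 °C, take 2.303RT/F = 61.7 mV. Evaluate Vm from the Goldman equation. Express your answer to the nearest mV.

-58 mV

Vm = 61.7 · log₁₀[(Σ P·[cation]ₒ + Σ P·[anion]ᵢ) / (Σ P·[cation]ᵢ + Σ P·[anion]ₒ)]
Numerator = 1×7.36 + 0.11×129 + 0.56×4.30 = 23.96
Denominator = 1×145 + 0.11×17.0 + 0.56×116 = 211.8
Vm = 61.7 · log₁₀(0.1131) = 61.7 × (-0.9465) = -58.40 mV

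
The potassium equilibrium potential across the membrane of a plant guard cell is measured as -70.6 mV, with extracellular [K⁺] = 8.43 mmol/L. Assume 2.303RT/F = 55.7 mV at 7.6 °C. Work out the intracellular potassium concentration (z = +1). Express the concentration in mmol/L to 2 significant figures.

160 mmol/L

Nernst: E = (55.7/1) · log₁₀([out]/[in]), so log₁₀([out]/[in]) = -70.6 × 1 / 55.7 = -1.2675.
[out]/[in] = 10^(-1.2675) = 0.05401.
[in] = 8.43 / 0.05401 = 156.1 mmol/L.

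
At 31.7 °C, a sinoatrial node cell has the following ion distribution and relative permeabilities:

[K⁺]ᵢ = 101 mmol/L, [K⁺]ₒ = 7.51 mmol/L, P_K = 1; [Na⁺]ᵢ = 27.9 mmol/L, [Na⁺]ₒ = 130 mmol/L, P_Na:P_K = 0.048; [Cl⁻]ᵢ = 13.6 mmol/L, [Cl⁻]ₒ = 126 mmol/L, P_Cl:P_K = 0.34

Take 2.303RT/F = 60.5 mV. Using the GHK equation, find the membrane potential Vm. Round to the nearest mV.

Vm = 60.5 · log₁₀[(Σ P·[cation]ₒ + Σ P·[anion]ᵢ) / (Σ P·[cation]ᵢ + Σ P·[anion]ₒ)]
Numerator = 1×7.51 + 0.048×130 + 0.34×13.6 = 18.37
Denominator = 1×101 + 0.048×27.9 + 0.34×126 = 145.2
Vm = 60.5 · log₁₀(0.12656) = 60.5 × (-0.8977) = -54.31 mV

-54 mV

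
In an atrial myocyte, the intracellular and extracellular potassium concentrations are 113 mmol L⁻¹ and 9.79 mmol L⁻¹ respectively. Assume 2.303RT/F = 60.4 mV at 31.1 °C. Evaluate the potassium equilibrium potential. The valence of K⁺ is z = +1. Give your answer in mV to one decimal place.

E = (60.4/z) · log₁₀([K⁺]_out/[K⁺]_in) with z = +1.
= (60.4/1) · log₁₀(9.79/113) = 60.40 · log₁₀(0.08664)
= 60.40 · (-1.0623) = -64.16 mV

-64.2 mV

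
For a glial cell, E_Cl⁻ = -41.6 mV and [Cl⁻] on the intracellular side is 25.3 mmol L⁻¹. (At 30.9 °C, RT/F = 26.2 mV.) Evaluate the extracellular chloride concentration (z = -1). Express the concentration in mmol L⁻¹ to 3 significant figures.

124 mmol L⁻¹

Nernst: E = (26.2/-1) · ln([out]/[in]), so ln([out]/[in]) = -41.6 × -1 / 26.2 = 1.5878.
[out]/[in] = e^(1.5878) = 4.893.
[out] = 4.893 × 25.3 = 123.8 mmol L⁻¹.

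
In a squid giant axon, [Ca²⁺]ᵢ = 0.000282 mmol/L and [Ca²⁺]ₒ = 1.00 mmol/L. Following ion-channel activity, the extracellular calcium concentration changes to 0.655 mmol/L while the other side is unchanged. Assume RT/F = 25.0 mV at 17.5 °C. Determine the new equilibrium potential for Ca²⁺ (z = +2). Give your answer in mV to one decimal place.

96.9 mV

After the shift: [Ca²⁺]_out = 0.655, [Ca²⁺]_in = 0.000282 mmol/L.
E_new = (25.0/2)·ln(0.655/0.000282) = 12.50 · (7.7505) = 96.88 mV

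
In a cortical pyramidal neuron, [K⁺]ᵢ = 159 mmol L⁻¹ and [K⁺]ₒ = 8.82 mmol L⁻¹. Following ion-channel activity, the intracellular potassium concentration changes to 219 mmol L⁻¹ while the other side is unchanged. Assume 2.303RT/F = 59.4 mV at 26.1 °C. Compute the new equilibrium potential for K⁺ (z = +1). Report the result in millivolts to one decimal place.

-82.9 mV

After the shift: [K⁺]_out = 8.82, [K⁺]_in = 219 mmol L⁻¹.
E_new = (59.4/1)·log₁₀(8.82/219) = 59.40 · (-1.3950) = -82.86 mV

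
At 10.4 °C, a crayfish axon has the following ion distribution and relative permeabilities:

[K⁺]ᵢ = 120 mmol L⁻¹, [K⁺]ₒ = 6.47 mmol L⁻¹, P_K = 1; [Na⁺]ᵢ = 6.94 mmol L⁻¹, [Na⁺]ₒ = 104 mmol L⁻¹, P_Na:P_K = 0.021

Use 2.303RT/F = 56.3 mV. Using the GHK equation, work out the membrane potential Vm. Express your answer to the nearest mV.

Vm = 56.3 · log₁₀[(Σ P·[cation]ₒ + Σ P·[anion]ᵢ) / (Σ P·[cation]ᵢ + Σ P·[anion]ₒ)]
Numerator = 1×6.47 + 0.021×104 = 8.654
Denominator = 1×120 + 0.021×6.94 = 120.1
Vm = 56.3 · log₁₀(0.072029) = 56.3 × (-1.1425) = -64.32 mV

-64 mV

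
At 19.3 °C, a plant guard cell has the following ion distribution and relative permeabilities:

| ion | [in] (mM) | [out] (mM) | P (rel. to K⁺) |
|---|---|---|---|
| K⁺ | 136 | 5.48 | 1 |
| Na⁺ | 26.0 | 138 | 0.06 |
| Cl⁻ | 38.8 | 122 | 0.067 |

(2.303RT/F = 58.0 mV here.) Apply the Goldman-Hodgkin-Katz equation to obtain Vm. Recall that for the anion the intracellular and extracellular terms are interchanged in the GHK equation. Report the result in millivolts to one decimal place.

-55.1 mV

Vm = 58.0 · log₁₀[(Σ P·[cation]ₒ + Σ P·[anion]ᵢ) / (Σ P·[cation]ᵢ + Σ P·[anion]ₒ)]
Numerator = 1×5.48 + 0.06×138 + 0.067×38.8 = 16.36
Denominator = 1×136 + 0.06×26.0 + 0.067×122 = 145.7
Vm = 58.0 · log₁₀(0.11226) = 58.0 × (-0.9498) = -55.09 mV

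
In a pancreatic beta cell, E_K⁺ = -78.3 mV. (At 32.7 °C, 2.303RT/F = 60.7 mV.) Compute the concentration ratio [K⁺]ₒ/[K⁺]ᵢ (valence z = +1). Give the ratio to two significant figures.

0.051

log₁₀([out]/[in]) = E·z/(60.7) = -78.3 × 1 / 60.7 = -1.2900
[out]/[in] = 10^(-1.2900) = 0.05129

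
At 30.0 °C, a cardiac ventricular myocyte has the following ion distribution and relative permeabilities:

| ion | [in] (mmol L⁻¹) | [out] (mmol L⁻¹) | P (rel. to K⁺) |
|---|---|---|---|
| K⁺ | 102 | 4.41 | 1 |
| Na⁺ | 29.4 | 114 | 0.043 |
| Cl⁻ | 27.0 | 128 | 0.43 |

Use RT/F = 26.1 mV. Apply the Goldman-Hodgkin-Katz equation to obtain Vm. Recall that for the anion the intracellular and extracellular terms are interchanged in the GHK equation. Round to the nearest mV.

Vm = 26.1 · ln[(Σ P·[cation]ₒ + Σ P·[anion]ᵢ) / (Σ P·[cation]ᵢ + Σ P·[anion]ₒ)]
Numerator = 1×4.41 + 0.043×114 + 0.43×27.0 = 20.92
Denominator = 1×102 + 0.043×29.4 + 0.43×128 = 158.3
Vm = 26.1 · ln(0.13216) = 26.1 × (-2.0237) = -52.82 mV

-53 mV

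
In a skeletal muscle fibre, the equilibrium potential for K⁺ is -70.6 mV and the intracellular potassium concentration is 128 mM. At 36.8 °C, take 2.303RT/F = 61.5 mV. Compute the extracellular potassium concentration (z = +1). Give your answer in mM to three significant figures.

9.10 mM

Nernst: E = (61.5/1) · log₁₀([out]/[in]), so log₁₀([out]/[in]) = -70.6 × 1 / 61.5 = -1.1480.
[out]/[in] = 10^(-1.1480) = 0.07113.
[out] = 0.07113 × 128 = 9.104 mM.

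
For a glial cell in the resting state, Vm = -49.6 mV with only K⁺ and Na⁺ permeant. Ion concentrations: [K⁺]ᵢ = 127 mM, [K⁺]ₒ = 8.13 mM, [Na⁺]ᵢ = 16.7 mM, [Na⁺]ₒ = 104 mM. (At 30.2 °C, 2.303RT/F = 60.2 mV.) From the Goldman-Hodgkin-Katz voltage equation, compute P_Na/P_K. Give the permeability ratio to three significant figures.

0.108

Let α = P_Na/P_K. GHK: Vm = 60.2·log₁₀[(Kₒ + α·Naₒ)/(Kᵢ + α·Naᵢ)].
10^(Vm/60.2) = 10^(-49.6/60.2) = 0.15
So 0.15·(Kᵢ + α·Naᵢ) = Kₒ + α·Naₒ → α = (0.15·127.0 − 8.13) / (104.0 − 0.15·16.7)
α = (19.05 − 8.13) / (104.0 − 2.505) = 10.92/101.5 = 0.1076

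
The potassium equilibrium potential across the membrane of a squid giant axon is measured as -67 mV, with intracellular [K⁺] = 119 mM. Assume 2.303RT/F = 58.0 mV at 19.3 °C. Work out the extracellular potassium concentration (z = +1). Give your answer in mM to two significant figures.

8.3 mM

Nernst: E = (58.0/1) · log₁₀([out]/[in]), so log₁₀([out]/[in]) = -67.0 × 1 / 58.0 = -1.1552.
[out]/[in] = 10^(-1.1552) = 0.06996.
[out] = 0.06996 × 119 = 8.325 mM.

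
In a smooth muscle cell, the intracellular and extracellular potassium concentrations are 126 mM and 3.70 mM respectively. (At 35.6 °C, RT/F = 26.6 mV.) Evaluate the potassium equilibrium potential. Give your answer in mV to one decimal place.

-93.8 mV

E = (26.6/z) · ln([K⁺]_out/[K⁺]_in) with z = +1.
= (26.6/1) · ln(3.70/126) = 26.60 · ln(0.02937)
= 26.60 · (-3.5279) = -93.84 mV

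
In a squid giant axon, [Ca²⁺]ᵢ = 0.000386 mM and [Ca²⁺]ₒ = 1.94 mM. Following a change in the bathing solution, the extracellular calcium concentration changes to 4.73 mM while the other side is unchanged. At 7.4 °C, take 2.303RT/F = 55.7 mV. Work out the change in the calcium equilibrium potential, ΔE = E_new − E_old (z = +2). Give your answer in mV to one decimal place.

10.8 mV

E_old = (55.7/2)·log₁₀(1.94/0.000386) = 103.08 mV
E_new = (55.7/2)·log₁₀(4.73/0.000386) = 113.86 mV
ΔE = 113.86 − (103.08) = 10.78 mV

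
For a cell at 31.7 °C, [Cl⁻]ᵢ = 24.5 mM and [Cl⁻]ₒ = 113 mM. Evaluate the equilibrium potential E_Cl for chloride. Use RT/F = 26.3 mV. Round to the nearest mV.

E = (26.3/z) · ln([Cl⁻]_out/[Cl⁻]_in) with z = -1.
For an anion, dividing by z = -1 reverses the sign.
= (26.3/-1) · ln(113/24.5) = -26.30 · ln(4.612)
= -26.30 · (1.5287) = -40.21 mV

-40 mV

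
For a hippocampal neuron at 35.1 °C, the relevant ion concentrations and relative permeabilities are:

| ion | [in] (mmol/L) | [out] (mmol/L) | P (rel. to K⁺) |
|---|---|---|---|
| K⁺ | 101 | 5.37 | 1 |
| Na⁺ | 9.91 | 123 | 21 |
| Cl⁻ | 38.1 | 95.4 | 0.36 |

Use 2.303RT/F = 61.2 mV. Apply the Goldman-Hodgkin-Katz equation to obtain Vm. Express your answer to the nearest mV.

Vm = 61.2 · log₁₀[(Σ P·[cation]ₒ + Σ P·[anion]ᵢ) / (Σ P·[cation]ᵢ + Σ P·[anion]ₒ)]
Numerator = 1×5.37 + 21×123 + 0.36×38.1 = 2602
Denominator = 1×101 + 21×9.91 + 0.36×95.4 = 343.5
Vm = 61.2 · log₁₀(7.5762) = 61.2 × (0.8795) = 53.82 mV

54 mV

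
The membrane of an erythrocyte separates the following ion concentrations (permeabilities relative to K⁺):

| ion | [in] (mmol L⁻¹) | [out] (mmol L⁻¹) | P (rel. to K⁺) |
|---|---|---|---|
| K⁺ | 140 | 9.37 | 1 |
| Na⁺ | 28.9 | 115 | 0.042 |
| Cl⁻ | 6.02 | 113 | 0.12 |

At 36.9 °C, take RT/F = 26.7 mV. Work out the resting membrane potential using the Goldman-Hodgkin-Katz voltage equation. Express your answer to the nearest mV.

Vm = 26.7 · ln[(Σ P·[cation]ₒ + Σ P·[anion]ᵢ) / (Σ P·[cation]ᵢ + Σ P·[anion]ₒ)]
Numerator = 1×9.37 + 0.042×115 + 0.12×6.02 = 14.92
Denominator = 1×140 + 0.042×28.9 + 0.12×113 = 154.8
Vm = 26.7 · ln(0.096414) = 26.7 × (-2.3391) = -62.45 mV

-62 mV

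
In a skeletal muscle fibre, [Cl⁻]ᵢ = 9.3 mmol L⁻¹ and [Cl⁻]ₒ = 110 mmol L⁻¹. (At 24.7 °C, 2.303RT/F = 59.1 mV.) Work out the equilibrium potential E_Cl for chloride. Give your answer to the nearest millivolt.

-63 mV

E = (59.1/z) · log₁₀([Cl⁻]_out/[Cl⁻]_in) with z = -1.
For an anion, dividing by z = -1 reverses the sign.
= (59.1/-1) · log₁₀(110/9.3) = -59.10 · log₁₀(11.83)
= -59.10 · (1.0729) = -63.41 mV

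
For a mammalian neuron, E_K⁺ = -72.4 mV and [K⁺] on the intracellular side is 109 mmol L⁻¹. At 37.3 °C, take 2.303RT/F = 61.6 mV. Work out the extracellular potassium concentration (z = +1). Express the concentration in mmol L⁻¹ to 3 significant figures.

Nernst: E = (61.6/1) · log₁₀([out]/[in]), so log₁₀([out]/[in]) = -72.4 × 1 / 61.6 = -1.1753.
[out]/[in] = 10^(-1.1753) = 0.06678.
[out] = 0.06678 × 109 = 7.28 mmol L⁻¹.

7.28 mmol L⁻¹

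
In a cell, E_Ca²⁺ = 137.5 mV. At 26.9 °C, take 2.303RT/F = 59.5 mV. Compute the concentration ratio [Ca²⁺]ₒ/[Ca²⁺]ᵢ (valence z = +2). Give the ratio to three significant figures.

log₁₀([out]/[in]) = E·z/(59.5) = 137.5 × 2 / 59.5 = 4.6218
[out]/[in] = 10^(4.6218) = 4.186e+04

41900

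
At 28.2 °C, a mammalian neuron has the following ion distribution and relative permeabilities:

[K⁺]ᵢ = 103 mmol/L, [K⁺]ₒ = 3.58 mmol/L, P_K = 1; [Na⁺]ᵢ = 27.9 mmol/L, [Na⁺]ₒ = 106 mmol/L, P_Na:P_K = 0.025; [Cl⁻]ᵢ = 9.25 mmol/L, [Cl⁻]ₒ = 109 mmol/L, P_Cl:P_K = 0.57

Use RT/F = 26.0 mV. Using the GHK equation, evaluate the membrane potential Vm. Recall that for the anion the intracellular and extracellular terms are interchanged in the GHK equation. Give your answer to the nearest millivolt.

-69 mV

Vm = 26.0 · ln[(Σ P·[cation]ₒ + Σ P·[anion]ᵢ) / (Σ P·[cation]ᵢ + Σ P·[anion]ₒ)]
Numerator = 1×3.58 + 0.025×106 + 0.57×9.25 = 11.5
Denominator = 1×103 + 0.025×27.9 + 0.57×109 = 165.8
Vm = 26.0 · ln(0.069364) = 26.0 × (-2.6684) = -69.38 mV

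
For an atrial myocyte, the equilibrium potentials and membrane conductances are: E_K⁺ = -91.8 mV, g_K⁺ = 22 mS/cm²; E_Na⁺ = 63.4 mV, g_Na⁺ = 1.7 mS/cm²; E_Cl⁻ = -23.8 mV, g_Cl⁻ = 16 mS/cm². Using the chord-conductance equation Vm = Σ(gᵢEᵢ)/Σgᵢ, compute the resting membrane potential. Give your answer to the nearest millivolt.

-58 mV

Σ gᵢEᵢ = 22·(-91.8) + 1.7·(63.4) + 16·(-23.8) = -2292.62
Σ gᵢ = 22 + 1.7 + 16 = 39.7
Vm = -2292.62 / 39.7 = -57.75 mV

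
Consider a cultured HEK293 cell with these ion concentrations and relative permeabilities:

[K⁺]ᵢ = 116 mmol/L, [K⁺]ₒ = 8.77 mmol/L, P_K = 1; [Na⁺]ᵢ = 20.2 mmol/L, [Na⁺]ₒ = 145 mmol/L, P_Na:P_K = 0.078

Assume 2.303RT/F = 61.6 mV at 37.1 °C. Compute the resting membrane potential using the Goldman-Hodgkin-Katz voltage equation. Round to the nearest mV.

-47 mV

Vm = 61.6 · log₁₀[(Σ P·[cation]ₒ + Σ P·[anion]ᵢ) / (Σ P·[cation]ᵢ + Σ P·[anion]ₒ)]
Numerator = 1×8.77 + 0.078×145 = 20.08
Denominator = 1×116 + 0.078×20.2 = 117.6
Vm = 61.6 · log₁₀(0.17078) = 61.6 × (-0.7676) = -47.28 mV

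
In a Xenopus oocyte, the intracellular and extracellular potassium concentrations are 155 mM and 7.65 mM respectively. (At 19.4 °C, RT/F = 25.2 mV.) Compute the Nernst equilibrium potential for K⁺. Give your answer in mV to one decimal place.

E = (25.2/z) · ln([K⁺]_out/[K⁺]_in) with z = +1.
= (25.2/1) · ln(7.65/155) = 25.20 · ln(0.04935)
= 25.20 · (-3.0087) = -75.82 mV

-75.8 mV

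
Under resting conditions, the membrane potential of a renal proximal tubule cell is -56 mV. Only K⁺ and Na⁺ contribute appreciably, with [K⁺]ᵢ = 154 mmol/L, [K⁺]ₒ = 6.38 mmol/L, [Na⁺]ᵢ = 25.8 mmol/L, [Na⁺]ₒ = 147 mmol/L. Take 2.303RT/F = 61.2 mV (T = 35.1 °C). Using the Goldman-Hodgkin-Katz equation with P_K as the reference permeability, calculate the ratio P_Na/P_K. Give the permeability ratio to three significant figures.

Let α = P_Na/P_K. GHK: Vm = 61.2·log₁₀[(Kₒ + α·Naₒ)/(Kᵢ + α·Naᵢ)].
10^(Vm/61.2) = 10^(-56.0/61.2) = 0.12161
So 0.12161·(Kᵢ + α·Naᵢ) = Kₒ + α·Naₒ → α = (0.12161·154.0 − 6.38) / (147.0 − 0.12161·25.8)
α = (18.73 − 6.38) / (147.0 − 3.138) = 12.35/143.9 = 0.08583

0.0858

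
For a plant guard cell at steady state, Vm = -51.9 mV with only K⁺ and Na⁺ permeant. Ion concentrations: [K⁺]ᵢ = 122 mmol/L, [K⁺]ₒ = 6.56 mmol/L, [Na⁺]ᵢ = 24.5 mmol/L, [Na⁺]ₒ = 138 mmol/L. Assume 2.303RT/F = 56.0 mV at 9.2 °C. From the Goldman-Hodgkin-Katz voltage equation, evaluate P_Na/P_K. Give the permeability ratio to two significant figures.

Let α = P_Na/P_K. GHK: Vm = 56.0·log₁₀[(Kₒ + α·Naₒ)/(Kᵢ + α·Naᵢ)].
10^(Vm/56.0) = 10^(-51.9/56.0) = 0.11836
So 0.11836·(Kᵢ + α·Naᵢ) = Kₒ + α·Naₒ → α = (0.11836·122.0 − 6.56) / (138.0 − 0.11836·24.5)
α = (14.44 − 6.56) / (138.0 − 2.9) = 7.88/135.1 = 0.05833

0.058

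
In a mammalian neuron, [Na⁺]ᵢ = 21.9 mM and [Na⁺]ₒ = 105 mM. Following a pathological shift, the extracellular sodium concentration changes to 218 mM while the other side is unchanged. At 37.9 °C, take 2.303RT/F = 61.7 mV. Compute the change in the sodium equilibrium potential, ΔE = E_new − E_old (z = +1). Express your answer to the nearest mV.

20 mV

E_old = (61.7/1)·log₁₀(105/21.9) = 42.00 mV
E_new = (61.7/1)·log₁₀(218/21.9) = 61.58 mV
ΔE = 61.58 − (42.00) = 19.58 mV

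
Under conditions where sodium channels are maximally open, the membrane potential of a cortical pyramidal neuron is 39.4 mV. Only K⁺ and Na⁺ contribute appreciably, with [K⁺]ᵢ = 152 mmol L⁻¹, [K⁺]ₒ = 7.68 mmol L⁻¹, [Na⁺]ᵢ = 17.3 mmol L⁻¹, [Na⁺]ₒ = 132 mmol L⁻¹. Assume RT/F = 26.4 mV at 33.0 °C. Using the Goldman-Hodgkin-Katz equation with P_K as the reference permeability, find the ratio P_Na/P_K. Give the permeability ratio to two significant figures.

Let α = P_Na/P_K. GHK: Vm = 26.4·ln[(Kₒ + α·Naₒ)/(Kᵢ + α·Naᵢ)].
e^(Vm/26.4) = e^(39.4/26.4) = 4.4479
So 4.4479·(Kᵢ + α·Naᵢ) = Kₒ + α·Naₒ → α = (4.4479·152.0 − 7.68) / (132.0 − 4.4479·17.3)
α = (676.1 − 7.68) / (132.0 − 76.95) = 668.4/55.05 = 12.14

12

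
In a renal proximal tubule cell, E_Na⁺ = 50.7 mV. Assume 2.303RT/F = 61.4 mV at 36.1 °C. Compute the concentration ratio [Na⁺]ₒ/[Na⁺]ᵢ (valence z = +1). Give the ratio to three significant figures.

log₁₀([out]/[in]) = E·z/(61.4) = 50.7 × 1 / 61.4 = 0.8257
[out]/[in] = 10^(0.8257) = 6.695

6.69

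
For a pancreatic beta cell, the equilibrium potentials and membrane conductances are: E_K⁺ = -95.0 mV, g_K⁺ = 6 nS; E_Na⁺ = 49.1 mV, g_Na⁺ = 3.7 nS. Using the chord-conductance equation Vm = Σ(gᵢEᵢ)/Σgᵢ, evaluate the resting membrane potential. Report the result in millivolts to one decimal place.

-40.0 mV

Σ gᵢEᵢ = 6·(-95.0) + 3.7·(49.1) = -388.33
Σ gᵢ = 6 + 3.7 = 9.7
Vm = -388.33 / 9.7 = -40.03 mV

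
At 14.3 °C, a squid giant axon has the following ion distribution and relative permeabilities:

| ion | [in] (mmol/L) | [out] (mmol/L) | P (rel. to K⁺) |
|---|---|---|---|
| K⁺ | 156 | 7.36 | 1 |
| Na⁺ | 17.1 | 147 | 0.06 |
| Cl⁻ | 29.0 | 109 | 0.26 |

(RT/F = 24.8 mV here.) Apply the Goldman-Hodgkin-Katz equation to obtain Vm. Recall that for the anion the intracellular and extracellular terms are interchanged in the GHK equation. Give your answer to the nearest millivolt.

Vm = 24.8 · ln[(Σ P·[cation]ₒ + Σ P·[anion]ᵢ) / (Σ P·[cation]ᵢ + Σ P·[anion]ₒ)]
Numerator = 1×7.36 + 0.06×147 + 0.26×29.0 = 23.72
Denominator = 1×156 + 0.06×17.1 + 0.26×109 = 185.4
Vm = 24.8 · ln(0.12796) = 24.8 × (-2.0560) = -50.99 mV

-51 mV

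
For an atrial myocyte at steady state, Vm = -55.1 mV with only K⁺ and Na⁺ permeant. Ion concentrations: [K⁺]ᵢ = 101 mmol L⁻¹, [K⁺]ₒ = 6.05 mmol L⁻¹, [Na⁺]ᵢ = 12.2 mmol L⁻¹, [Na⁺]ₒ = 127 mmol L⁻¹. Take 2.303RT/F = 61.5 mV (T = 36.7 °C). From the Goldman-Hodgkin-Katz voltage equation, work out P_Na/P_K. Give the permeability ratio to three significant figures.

0.0541

Let α = P_Na/P_K. GHK: Vm = 61.5·log₁₀[(Kₒ + α·Naₒ)/(Kᵢ + α·Naᵢ)].
10^(Vm/61.5) = 10^(-55.1/61.5) = 0.12708
So 0.12708·(Kᵢ + α·Naᵢ) = Kₒ + α·Naₒ → α = (0.12708·101.0 − 6.05) / (127.0 − 0.12708·12.2)
α = (12.83 − 6.05) / (127.0 − 1.55) = 6.785/125.4 = 0.05408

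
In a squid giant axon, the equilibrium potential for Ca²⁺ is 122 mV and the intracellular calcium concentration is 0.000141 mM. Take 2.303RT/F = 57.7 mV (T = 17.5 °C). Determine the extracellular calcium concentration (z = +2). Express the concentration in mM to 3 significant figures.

Nernst: E = (57.7/2) · log₁₀([out]/[in]), so log₁₀([out]/[in]) = 122.0 × 2 / 57.7 = 4.2288.
[out]/[in] = 10^(4.2288) = 1.693e+04.
[out] = 1.693e+04 × 0.000141 = 2.388 mM.

2.39 mM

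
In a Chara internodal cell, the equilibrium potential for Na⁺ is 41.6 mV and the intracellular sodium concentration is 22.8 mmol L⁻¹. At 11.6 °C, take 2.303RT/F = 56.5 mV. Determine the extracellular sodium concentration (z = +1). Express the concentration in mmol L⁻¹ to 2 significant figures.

Nernst: E = (56.5/1) · log₁₀([out]/[in]), so log₁₀([out]/[in]) = 41.6 × 1 / 56.5 = 0.7363.
[out]/[in] = 10^(0.7363) = 5.449.
[out] = 5.449 × 22.8 = 124.2 mmol L⁻¹.

120 mmol L⁻¹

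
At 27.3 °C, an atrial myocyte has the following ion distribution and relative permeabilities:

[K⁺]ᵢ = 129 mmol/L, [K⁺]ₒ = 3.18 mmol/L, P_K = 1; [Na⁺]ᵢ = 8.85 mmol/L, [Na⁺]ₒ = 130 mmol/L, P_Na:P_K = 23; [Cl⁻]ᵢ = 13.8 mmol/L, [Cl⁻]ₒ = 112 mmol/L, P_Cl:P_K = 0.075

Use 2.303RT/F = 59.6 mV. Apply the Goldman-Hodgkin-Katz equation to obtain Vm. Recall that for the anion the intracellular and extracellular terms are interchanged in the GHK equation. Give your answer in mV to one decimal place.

Vm = 59.6 · log₁₀[(Σ P·[cation]ₒ + Σ P·[anion]ᵢ) / (Σ P·[cation]ᵢ + Σ P·[anion]ₒ)]
Numerator = 1×3.18 + 23×130 + 0.075×13.8 = 2994
Denominator = 1×129 + 23×8.85 + 0.075×112 = 340.9
Vm = 59.6 · log₁₀(8.782) = 59.6 × (0.9436) = 56.24 mV

56.2 mV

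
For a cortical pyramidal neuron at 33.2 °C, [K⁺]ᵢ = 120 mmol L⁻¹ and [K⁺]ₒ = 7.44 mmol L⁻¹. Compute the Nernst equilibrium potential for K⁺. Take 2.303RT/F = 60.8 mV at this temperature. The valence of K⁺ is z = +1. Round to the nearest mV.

-73 mV

E = (60.8/z) · log₁₀([K⁺]_out/[K⁺]_in) with z = +1.
= (60.8/1) · log₁₀(7.44/120) = 60.80 · log₁₀(0.062)
= 60.80 · (-1.2076) = -73.42 mV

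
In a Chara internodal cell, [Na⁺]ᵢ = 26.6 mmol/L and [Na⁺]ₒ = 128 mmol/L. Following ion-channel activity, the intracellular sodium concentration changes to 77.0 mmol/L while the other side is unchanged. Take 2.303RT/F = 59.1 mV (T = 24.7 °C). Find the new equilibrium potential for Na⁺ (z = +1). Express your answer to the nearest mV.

13 mV

After the shift: [Na⁺]_out = 128, [Na⁺]_in = 77.0 mmol/L.
E_new = (59.1/1)·log₁₀(128/77.0) = 59.10 · (0.2207) = 13.04 mV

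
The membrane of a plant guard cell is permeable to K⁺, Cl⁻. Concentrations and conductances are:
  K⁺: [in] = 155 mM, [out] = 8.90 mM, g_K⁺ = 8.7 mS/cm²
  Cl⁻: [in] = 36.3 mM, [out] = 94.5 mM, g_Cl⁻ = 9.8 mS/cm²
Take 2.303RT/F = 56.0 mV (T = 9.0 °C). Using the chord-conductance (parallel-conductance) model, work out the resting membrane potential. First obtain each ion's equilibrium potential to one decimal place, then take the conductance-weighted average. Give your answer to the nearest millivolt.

E_K⁺ = (56.0/1)·log₁₀(8.90/155) = -69.5 mV
E_Cl⁻ = (56.0/-1)·log₁₀(94.5/36.3) = -23.3 mV
Vm = (Σ gᵢEᵢ)/(Σ gᵢ) = (8.7·-69.5 + 9.8·-23.3) / (8.7 + 9.8)
= -832.99 / 18.5 = -45.03 mV

-45 mV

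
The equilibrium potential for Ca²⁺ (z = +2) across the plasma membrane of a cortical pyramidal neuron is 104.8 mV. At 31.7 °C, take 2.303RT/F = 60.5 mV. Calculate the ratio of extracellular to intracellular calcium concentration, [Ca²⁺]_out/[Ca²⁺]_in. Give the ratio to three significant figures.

2910

log₁₀([out]/[in]) = E·z/(60.5) = 104.8 × 2 / 60.5 = 3.4645
[out]/[in] = 10^(3.4645) = 2914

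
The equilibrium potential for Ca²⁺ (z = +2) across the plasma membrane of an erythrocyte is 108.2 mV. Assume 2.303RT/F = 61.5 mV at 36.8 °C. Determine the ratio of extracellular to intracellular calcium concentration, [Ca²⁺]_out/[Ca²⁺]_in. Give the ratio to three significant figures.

log₁₀([out]/[in]) = E·z/(61.5) = 108.2 × 2 / 61.5 = 3.5187
[out]/[in] = 10^(3.5187) = 3301

3300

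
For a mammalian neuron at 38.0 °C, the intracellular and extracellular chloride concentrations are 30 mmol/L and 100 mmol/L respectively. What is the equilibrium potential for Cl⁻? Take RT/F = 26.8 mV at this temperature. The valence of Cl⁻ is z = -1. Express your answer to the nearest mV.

-32 mV

E = (26.8/z) · ln([Cl⁻]_out/[Cl⁻]_in) with z = -1.
For an anion, dividing by z = -1 reverses the sign.
= (26.8/-1) · ln(100/30) = -26.80 · ln(3.333)
= -26.80 · (1.2040) = -32.27 mV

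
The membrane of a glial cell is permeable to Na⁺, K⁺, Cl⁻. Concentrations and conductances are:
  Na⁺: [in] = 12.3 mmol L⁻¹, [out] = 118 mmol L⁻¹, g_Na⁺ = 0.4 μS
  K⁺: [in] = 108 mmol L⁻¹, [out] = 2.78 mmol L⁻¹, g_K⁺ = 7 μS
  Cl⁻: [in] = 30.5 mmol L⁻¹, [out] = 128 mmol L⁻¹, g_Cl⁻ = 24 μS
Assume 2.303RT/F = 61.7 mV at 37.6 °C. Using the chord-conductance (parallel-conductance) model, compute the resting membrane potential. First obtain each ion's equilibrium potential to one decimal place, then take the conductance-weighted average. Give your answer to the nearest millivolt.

-50 mV

E_Na⁺ = (61.7/1)·log₁₀(118/12.3) = 60.6 mV
E_K⁺ = (61.7/1)·log₁₀(2.78/108) = -98.1 mV
E_Cl⁻ = (61.7/-1)·log₁₀(128/30.5) = -38.4 mV
Vm = (Σ gᵢEᵢ)/(Σ gᵢ) = (0.4·60.6 + 7·-98.1 + 24·-38.4) / (0.4 + 7 + 24)
= -1584.06 / 31.4 = -50.45 mV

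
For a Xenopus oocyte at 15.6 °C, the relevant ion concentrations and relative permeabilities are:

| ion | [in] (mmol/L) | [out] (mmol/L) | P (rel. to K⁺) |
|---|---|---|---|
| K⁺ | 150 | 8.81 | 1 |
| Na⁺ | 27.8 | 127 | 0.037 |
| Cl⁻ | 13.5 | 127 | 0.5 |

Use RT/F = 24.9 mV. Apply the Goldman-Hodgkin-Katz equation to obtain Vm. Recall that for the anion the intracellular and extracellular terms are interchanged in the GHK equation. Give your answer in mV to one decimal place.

Vm = 24.9 · ln[(Σ P·[cation]ₒ + Σ P·[anion]ᵢ) / (Σ P·[cation]ᵢ + Σ P·[anion]ₒ)]
Numerator = 1×8.81 + 0.037×127 + 0.5×13.5 = 20.26
Denominator = 1×150 + 0.037×27.8 + 0.5×127 = 214.5
Vm = 24.9 · ln(0.094435) = 24.9 × (-2.3598) = -58.76 mV

-58.8 mV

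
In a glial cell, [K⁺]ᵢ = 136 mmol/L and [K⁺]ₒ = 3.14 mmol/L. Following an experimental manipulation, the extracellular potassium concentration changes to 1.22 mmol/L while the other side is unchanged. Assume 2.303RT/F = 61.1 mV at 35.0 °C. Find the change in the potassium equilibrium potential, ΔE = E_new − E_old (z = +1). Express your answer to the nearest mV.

-25 mV

E_old = (61.1/1)·log₁₀(3.14/136) = -100.00 mV
E_new = (61.1/1)·log₁₀(1.22/136) = -125.08 mV
ΔE = -125.08 − (-100.00) = -25.09 mV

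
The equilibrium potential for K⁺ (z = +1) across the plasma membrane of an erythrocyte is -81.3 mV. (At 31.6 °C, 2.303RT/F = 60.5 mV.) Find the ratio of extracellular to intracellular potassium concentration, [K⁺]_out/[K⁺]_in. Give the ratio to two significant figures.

log₁₀([out]/[in]) = E·z/(60.5) = -81.3 × 1 / 60.5 = -1.3438
[out]/[in] = 10^(-1.3438) = 0.04531

0.045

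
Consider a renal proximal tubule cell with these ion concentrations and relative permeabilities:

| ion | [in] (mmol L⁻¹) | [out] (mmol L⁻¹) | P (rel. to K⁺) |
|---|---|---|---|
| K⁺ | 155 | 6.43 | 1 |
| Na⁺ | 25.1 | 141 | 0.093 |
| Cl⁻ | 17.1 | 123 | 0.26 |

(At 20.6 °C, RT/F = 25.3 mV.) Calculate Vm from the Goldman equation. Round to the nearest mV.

Vm = 25.3 · ln[(Σ P·[cation]ₒ + Σ P·[anion]ᵢ) / (Σ P·[cation]ᵢ + Σ P·[anion]ₒ)]
Numerator = 1×6.43 + 0.093×141 + 0.26×17.1 = 23.99
Denominator = 1×155 + 0.093×25.1 + 0.26×123 = 189.3
Vm = 25.3 · ln(0.12672) = 25.3 × (-2.0658) = -52.27 mV

-52 mV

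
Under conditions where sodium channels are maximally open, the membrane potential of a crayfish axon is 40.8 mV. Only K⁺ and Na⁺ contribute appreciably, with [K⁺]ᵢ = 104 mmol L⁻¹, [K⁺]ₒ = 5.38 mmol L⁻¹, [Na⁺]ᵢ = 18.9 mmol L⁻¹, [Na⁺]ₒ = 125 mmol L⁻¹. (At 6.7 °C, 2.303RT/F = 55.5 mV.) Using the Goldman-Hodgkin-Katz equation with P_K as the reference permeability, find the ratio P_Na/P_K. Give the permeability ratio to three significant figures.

25.1

Let α = P_Na/P_K. GHK: Vm = 55.5·log₁₀[(Kₒ + α·Naₒ)/(Kᵢ + α·Naᵢ)].
10^(Vm/55.5) = 10^(40.8/55.5) = 5.4342
So 5.4342·(Kᵢ + α·Naᵢ) = Kₒ + α·Naₒ → α = (5.4342·104.0 − 5.38) / (125.0 − 5.4342·18.9)
α = (565.2 − 5.38) / (125.0 − 102.7) = 559.8/22.29 = 25.11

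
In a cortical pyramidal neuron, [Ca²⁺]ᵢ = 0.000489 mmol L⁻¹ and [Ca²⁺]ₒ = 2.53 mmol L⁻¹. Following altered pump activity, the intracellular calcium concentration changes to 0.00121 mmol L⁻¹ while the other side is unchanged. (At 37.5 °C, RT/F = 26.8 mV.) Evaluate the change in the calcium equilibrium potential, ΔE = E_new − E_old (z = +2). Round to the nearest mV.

E_old = (26.8/2)·ln(2.53/0.000489) = 114.59 mV
E_new = (26.8/2)·ln(2.53/0.00121) = 102.45 mV
ΔE = 102.45 − (114.59) = -12.14 mV

-12 mV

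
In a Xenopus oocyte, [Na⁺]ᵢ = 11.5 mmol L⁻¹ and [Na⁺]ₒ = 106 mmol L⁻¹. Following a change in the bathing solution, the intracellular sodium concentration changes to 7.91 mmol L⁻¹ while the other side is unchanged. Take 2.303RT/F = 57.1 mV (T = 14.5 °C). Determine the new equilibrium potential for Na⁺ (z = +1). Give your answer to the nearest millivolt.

After the shift: [Na⁺]_out = 106, [Na⁺]_in = 7.91 mmol L⁻¹.
E_new = (57.1/1)·log₁₀(106/7.91) = 57.10 · (1.1271) = 64.36 mV

64 mV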